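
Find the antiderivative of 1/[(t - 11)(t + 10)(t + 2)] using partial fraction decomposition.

Cover-up: A = 1/273, B = 1/168, C = -1/104. Decomposition: (1/273)/(t - 11) + (1/168)/(t + 10) - (1/104)/(t + 2). Integrate each term: (1/273) ln|(t - 11)| + (1/168) ln|(t + 10)| - (1/104) ln|(t + 2)| + C


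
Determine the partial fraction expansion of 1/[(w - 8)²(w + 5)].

Cover-up at w=-5: γ = 1/(-5 - 8)² = 1/169. Cover-up at w=8: β = 1/(8 + 5) = 1/13. Comparing w² coeff: α = -γ = -1/169
Result: (-1/169)/(w - 8) + (1/13)/(w - 8)² + (1/169)/(w + 5)


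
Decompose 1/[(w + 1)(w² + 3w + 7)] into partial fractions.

Cover-up at w = -1: P = 1/((-1)² + 3·(-1) + 7) = 1/5. Then Q = -P = -1/5, R = -P·(3 - 1) = -2/5
Result: (1/5)/(w + 1) - ((1/5)w + 2/5)/(w² + 3w + 7)


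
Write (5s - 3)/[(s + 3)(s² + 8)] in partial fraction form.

At s=-3: A = (5·(-3) - 3)/((-3)² + 8) = -18/17. B = -A = 18/17, C = 5 - (-3)·A = 31/17
Result: (-18/17)/(s + 3) + ((18/17)s + 31/17)/(s² + 8)


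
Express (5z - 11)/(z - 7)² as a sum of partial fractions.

(5z - 11) = P(z - 7) + Q. At z = 7: Q = 5·7 - 11 = 24. Coeff of z: P = 5
Result: 5/(z - 7) + 24/(z - 7)²


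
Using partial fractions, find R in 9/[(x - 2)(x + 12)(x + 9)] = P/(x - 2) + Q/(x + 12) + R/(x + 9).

Cover-up at x = -9: R = 9/[(-9 - 2)(-9 + 12)] = 9/[(-11)(3)] = -9/33 = -3/11


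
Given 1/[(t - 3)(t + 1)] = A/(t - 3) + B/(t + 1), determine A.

Cover-up at t = 3: A = 1/(3 + 1) = 1/4


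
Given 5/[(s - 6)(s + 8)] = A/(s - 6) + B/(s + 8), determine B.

Cover-up at s = -8: B = 5/(-8 - 6) = -5/14


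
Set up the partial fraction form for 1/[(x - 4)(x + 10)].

Distinct linear factors: P/(x - 4) + Q/(x + 10)


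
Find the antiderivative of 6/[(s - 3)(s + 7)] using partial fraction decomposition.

Decompose: 6/[(s - 3)(s + 7)] = (3/5)/(s - 3) - (3/5)/(s + 7). Integrate each term: (3/5) ln|(s - 3)| - (3/5) ln|(s + 7)| + C


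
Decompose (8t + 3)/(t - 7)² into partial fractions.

(8t + 3) = P(t - 7) + Q. At t = 7: Q = 8·7 + 3 = 59. Coeff of t: P = 8
Result: 8/(t - 7) + 59/(t - 7)²


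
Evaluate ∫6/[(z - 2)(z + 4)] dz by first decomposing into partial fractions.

Decompose: 6/[(z - 2)(z + 4)] = 1/(z - 2) - 1/(z + 4). Integrate each term: ln|(z - 2)| - ln|(z + 4)| + C


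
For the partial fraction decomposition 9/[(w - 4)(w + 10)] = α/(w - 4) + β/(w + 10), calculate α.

Cover-up at w = 4: α = 9/(4 + 10) = 9/14


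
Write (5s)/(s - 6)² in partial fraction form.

(5s) = A(s - 6) + B. At s = 6: B = 5·6 + 0 = 30. Coeff of s: A = 5
Result: 5/(s - 6) + 30/(s - 6)²


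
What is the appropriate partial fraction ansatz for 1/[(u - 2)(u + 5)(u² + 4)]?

Two linear + quadratic: A/(u - 2) + B/(u + 5) + (Cu + D)/(u² + 4)


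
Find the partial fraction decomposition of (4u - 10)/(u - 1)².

(4u - 10) = α(u - 1) + β. At u = 1: β = 4·1 - 10 = -6. Coeff of u: α = 4
Result: 4/(u - 1) - 6/(u - 1)²


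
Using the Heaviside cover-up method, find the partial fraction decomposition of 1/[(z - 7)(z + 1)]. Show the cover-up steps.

Cover (z - 7): set z=7, get A = 1/(7 + 1) = 1/8. Cover (z + 1): set z=-1, get B = 1/(-1 - 7) = -1/8.
Result: (1/8)/(z - 7) - (1/8)/(z + 1)


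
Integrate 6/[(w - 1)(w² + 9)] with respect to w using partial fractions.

Cover-up at w=1: A = 6/(1²+9) = 3/5. Coeff matching: B = -3/5, C = -3/5. Decomposition: (3/5)/(w - 1) - ((3/5)w + 3/5)/(w² + 9). Integrate: linear → ln, quadratic → (1/2)ln + arctan: (3/5) ln|(w - 1)| - (3/10) ln(w² + 9) - (1/5) arctan(w/3) + C


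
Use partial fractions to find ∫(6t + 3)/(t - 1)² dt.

Decompose: α = 6, β = 6·1 + 3 = 9, so (6t + 3)/(t - 1)² = 6/(t - 1) + 9/(t - 1)². Integrate: ∫ α/(t - 1) dt = 6 ln|(t - 1)|; ∫ β/(t - 1)² dt = -9/(t - 1). Sum: 6 ln|(t - 1)| - 9/(t - 1) + C


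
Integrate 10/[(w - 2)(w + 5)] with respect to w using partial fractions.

Decompose: 10/[(w - 2)(w + 5)] = (10/7)/(w - 2) - (10/7)/(w + 5). Integrate each term: (10/7) ln|(w - 2)| - (10/7) ln|(w + 5)| + C


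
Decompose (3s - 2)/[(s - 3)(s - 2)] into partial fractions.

At s=3: P = (3·3 - 2)/(3 - 2) = 7. At s=2: Q = (3·2 - 2)/(2 - 3) = -4
Result: 7/(s - 3) - 4/(s - 2)


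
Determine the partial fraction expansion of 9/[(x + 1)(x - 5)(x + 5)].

Using cover-up method: A = -3/8, B = 3/20, C = 9/40
Result: (-3/8)/(x + 1) + (3/20)/(x - 5) + (9/40)/(x + 5)


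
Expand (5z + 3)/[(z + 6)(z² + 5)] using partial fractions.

At z=-6: P = (5·(-6) + 3)/((-6)² + 5) = -27/41. Q = -P = 27/41, R = 5 - (-6)·P = 43/41
Result: (-27/41)/(z + 6) + ((27/41)z + 43/41)/(z² + 5)


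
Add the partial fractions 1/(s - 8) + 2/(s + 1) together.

Common denominator (s - 8)(s + 1). Numerator: 1(s + 1) + 2(s - 8) = (s + 1) + (2s - 16) = 3s - 15
Result: (3s - 15)/[(s - 8)(s + 1)]


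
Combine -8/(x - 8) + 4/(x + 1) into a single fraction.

Common denominator (x - 8)(x + 1). Numerator: -8(x + 1) + 4(x - 8) = (-8x - 8) + (4x - 32) = -4x - 40
Result: (-4x - 40)/[(x - 8)(x + 1)]


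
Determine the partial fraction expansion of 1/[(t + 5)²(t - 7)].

Cover-up at t=7: γ = 1/(7 + 5)² = 1/144. Cover-up at t=-5: β = 1/(-5 - 7) = -1/12. Comparing t² coeff: α = -γ = -1/144
Result: (-1/144)/(t + 5) - (1/12)/(t + 5)² + (1/144)/(t - 7)


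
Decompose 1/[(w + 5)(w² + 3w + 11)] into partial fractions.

Cover-up at w = -5: P = 1/((-5)² + 3·(-5) + 11) = 1/21. Then Q = -P = -1/21, R = -P·(3 - 5) = 2/21
Result: (1/21)/(w + 5) - ((1/21)w - 2/21)/(w² + 3w + 11)


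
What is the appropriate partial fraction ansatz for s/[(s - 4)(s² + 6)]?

Linear + irreducible quadratic: α/(s - 4) + (βs + γ)/(s² + 6)


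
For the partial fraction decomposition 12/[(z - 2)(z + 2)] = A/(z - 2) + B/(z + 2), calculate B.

Cover-up at z = -2: B = 12/(-2 - 2) = -12/4 = -3


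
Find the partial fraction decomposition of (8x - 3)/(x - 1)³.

(8x - 3) = P(x - 1)² + Q(x - 1) + R. At x = 1: R = 8·1 - 3 = 5. Coefficients: P = 0, Q = 8
Result: 8/(x - 1)² + 5/(x - 1)³


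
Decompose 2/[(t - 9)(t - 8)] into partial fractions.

2/(t - 9)(t - 8) = A/(t - 9) + B/(t - 8). A = 2/(9 - 8) = 2, B = 2/(8 - 9) = -2
Result: 2/(t - 9) - 2/(t - 8)


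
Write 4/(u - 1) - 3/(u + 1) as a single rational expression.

Common denominator (u - 1)(u + 1). Numerator: 4(u + 1) - 3(u - 1) = (4u + 4) - (3u - 3) = u + 7
Result: (u + 7)/[(u - 1)(u + 1)]


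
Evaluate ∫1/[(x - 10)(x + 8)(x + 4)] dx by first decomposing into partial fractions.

Cover-up: P = 1/252, Q = 1/72, R = -1/56. Decomposition: (1/252)/(x - 10) + (1/72)/(x + 8) - (1/56)/(x + 4). Integrate each term: (1/252) ln|(x - 10)| + (1/72) ln|(x + 8)| - (1/56) ln|(x + 4)| + C


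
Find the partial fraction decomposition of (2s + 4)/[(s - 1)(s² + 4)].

At s=1: P = (2·1 + 4)/(1² + 4) = 6/5. Q = -P = -6/5, R = 2 - 1·P = 4/5
Result: (6/5)/(s - 1) - ((6/5)s - 4/5)/(s² + 4)


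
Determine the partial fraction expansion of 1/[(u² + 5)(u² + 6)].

Coefficient matching gives A = C = 0, B = 1/(6-5) = 1, D = -B = -1
Result: 1/(u² + 5) - 1/(u² + 6)


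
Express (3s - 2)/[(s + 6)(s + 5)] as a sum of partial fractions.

At s=-6: α = (3·(-6) - 2)/(-6 + 5) = 20. At s=-5: β = (3·(-5) - 2)/(-5 + 6) = -17
Result: 20/(s + 6) - 17/(s + 5)


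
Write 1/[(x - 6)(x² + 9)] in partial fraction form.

Cover-up at x = 6: α = 1/(6² + 9) = 1/45. Then β = -α = -1/45, γ = -α·(0 + 6) = -2/15
Result: (1/45)/(x - 6) - ((1/45)x + 2/15)/(x² + 9)


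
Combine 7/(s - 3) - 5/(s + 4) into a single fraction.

Common denominator (s - 3)(s + 4). Numerator: 7(s + 4) - 5(s - 3) = (7s + 28) - (5s - 15) = 2s + 43
Result: (2s + 43)/[(s - 3)(s + 4)]


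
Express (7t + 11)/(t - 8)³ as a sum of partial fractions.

(7t + 11) = A(t - 8)² + B(t - 8) + C. At t = 8: C = 7·8 + 11 = 67. Coefficients: A = 0, B = 7
Result: 7/(t - 8)² + 67/(t - 8)³


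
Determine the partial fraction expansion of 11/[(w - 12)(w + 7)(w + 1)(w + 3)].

Using Heaviside cover-up: (11/3705)/(w - 12) - (11/456)/(w + 7) - (11/156)/(w + 1) + (11/120)/(w + 3)


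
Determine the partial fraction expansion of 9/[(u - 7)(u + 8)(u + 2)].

Using cover-up method: A = 1/15, B = 1/10, C = -1/6
Result: (1/15)/(u - 7) + (1/10)/(u + 8) - (1/6)/(u + 2)


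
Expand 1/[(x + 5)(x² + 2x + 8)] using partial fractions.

Cover-up at x = -5: α = 1/((-5)² + 2·(-5) + 8) = 1/23. Then β = -α = -1/23, γ = -α·(2 - 5) = 3/23
Result: (1/23)/(x + 5) - ((1/23)x - 3/23)/(x² + 2x + 8)


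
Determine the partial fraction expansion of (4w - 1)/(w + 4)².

(4w - 1) = α(w + 4) + β. At w = -4: β = 4·(-4) - 1 = -17. Coeff of w: α = 4
Result: 4/(w + 4) - 17/(w + 4)²


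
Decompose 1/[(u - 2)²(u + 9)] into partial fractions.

Cover-up at u=-9: C = 1/(-9 - 2)² = 1/121. Cover-up at u=2: B = 1/(2 + 9) = 1/11. Comparing u² coeff: A = -C = -1/121
Result: (-1/121)/(u - 2) + (1/11)/(u - 2)² + (1/121)/(u + 9)


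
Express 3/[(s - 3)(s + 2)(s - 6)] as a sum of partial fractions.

Using cover-up method: α = -1/5, β = 3/40, γ = 1/8
Result: (-1/5)/(s - 3) + (3/40)/(s + 2) + (1/8)/(s - 6)


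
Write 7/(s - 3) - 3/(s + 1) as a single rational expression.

Common denominator (s - 3)(s + 1). Numerator: 7(s + 1) - 3(s - 3) = (7s + 7) - (3s - 9) = 4s + 16
Result: (4s + 16)/[(s - 3)(s + 1)]


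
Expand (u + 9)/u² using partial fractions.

(u + 9) = Au + B. At u = 0: B = 1·0 + 9 = 9. Coeff of u: A = 1
Result: 1/u + 9/u²


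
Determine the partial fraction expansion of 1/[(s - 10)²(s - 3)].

Cover-up at s=3: C = 1/(3 - 10)² = 1/49. Cover-up at s=10: B = 1/(10 - 3) = 1/7. Comparing s² coeff: A = -C = -1/49
Result: (-1/49)/(s - 10) + (1/7)/(s - 10)² + (1/49)/(s - 3)


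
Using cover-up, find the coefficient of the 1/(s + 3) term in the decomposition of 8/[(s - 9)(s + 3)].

Cover (s + 3), set s=-3: 8/((s - 9) at s=-3) = 8/(-12) = -2/3


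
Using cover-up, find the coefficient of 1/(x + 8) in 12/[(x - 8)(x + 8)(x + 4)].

Cover (x + 8), set x=-8: 12/[(-8 - 8)(-8 + 4)] = 3/16


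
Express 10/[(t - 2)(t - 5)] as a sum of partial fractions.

10/(t - 2)(t - 5) = P/(t - 2) + Q/(t - 5). P = 10/(2 - 5) = -10/3, Q = 10/(5 - 2) = 10/3
Result: (-10/3)/(t - 2) + (10/3)/(t - 5)


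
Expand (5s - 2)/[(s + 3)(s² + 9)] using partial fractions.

At s=-3: P = (5·(-3) - 2)/((-3)² + 9) = -17/18. Q = -P = 17/18, R = 5 - (-3)·P = 13/6
Result: (-17/18)/(s + 3) + ((17/18)s + 13/6)/(s² + 9)


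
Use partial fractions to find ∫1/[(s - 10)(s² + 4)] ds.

Cover-up at s=10: α = 1/(10²+4) = 1/104. Coeff matching: β = -1/104, γ = -5/52. Decomposition: (1/104)/(s - 10) - ((1/104)s + 5/52)/(s² + 4). Integrate: linear → ln, quadratic → (1/2)ln + arctan: (1/104) ln|(s - 10)| - (1/208) ln(s² + 4) - (5/104) arctan(s/2) + C


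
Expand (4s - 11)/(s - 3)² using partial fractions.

(4s - 11) = P(s - 3) + Q. At s = 3: Q = 4·3 - 11 = 1. Coeff of s: P = 4
Result: 4/(s - 3) + 1/(s - 3)²


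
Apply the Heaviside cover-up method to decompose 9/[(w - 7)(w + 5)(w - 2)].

Cover (w - 7), w=7: P = 9/[(7 + 5)(7 - 2)] = 3/20. Cover (w + 5), w=-5: Q = 9/[(-5 - 7)(-5 - 2)] = 3/28. Cover (w - 2), w=2: R = 9/[(2 - 7)(2 + 5)] = -9/35.
Result: (3/20)/(w - 7) + (3/28)/(w + 5) - (9/35)/(w - 2)


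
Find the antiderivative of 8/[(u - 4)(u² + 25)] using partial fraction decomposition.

Cover-up at u=4: A = 8/(4²+25) = 8/41. Coeff matching: B = -8/41, C = -32/41. Decomposition: (8/41)/(u - 4) - ((8/41)u + 32/41)/(u² + 25). Integrate: linear → ln, quadratic → (1/2)ln + arctan: (8/41) ln|(u - 4)| - (4/41) ln(u² + 25) - (32/205) arctan(u/5) + C


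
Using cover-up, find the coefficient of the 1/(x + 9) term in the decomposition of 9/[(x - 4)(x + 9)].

Cover (x + 9), set x=-9: 9/((x - 4) at x=-9) = 9/(-13) = -9/13


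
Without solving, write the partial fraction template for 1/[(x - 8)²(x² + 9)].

Repeated linear + quadratic: P/(x - 8) + Q/(x - 8)² + (Rx + S)/(x² + 9)


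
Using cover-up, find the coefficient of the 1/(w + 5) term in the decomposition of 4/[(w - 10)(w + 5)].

Cover (w + 5), set w=-5: 4/((w - 10) at w=-5) = 4/(-15) = -4/15


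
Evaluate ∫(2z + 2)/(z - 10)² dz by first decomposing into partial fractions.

Decompose: P = 2, Q = 2·10 + 2 = 22, so (2z + 2)/(z - 10)² = 2/(z - 10) + 22/(z - 10)². Integrate: ∫ P/(z - 10) dz = 2 ln|(z - 10)|; ∫ Q/(z - 10)² dz = -22/(z - 10). Sum: 2 ln|(z - 10)| - 22/(z - 10) + C


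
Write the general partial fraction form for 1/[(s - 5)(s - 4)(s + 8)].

Three distinct linear factors: P/(s - 5) + Q/(s - 4) + R/(s + 8)


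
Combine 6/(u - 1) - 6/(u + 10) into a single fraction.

Common denominator (u - 1)(u + 10). Numerator: 6(u + 10) - 6(u - 1) = (6u + 60) - (6u - 6) = 66
Result: (66)/[(u - 1)(u + 10)]


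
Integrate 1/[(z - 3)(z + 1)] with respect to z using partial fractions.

Decompose: 1/[(z - 3)(z + 1)] = (1/4)/(z - 3) - (1/4)/(z + 1). Integrate each term: (1/4) ln|(z - 3)| - (1/4) ln|(z + 1)| + C


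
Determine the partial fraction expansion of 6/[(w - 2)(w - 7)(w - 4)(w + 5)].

Using Heaviside cover-up: (3/35)/(w - 2) + (1/30)/(w - 7) - (1/9)/(w - 4) - (1/126)/(w + 5)


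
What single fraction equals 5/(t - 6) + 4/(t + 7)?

Common denominator (t - 6)(t + 7). Numerator: 5(t + 7) + 4(t - 6) = (5t + 35) + (4t - 24) = 9t + 11
Result: (9t + 11)/[(t - 6)(t + 7)]


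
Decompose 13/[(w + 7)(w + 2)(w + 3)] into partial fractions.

Using cover-up method: P = 13/20, Q = 13/5, R = -13/4
Result: (13/20)/(w + 7) + (13/5)/(w + 2) - (13/4)/(w + 3)


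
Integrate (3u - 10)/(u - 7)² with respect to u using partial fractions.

Decompose: A = 3, B = 3·7 - 10 = 11, so (3u - 10)/(u - 7)² = 3/(u - 7) + 11/(u - 7)². Integrate: ∫ A/(u - 7) du = 3 ln|(u - 7)|; ∫ B/(u - 7)² du = -11/(u - 7). Sum: 3 ln|(u - 7)| - 11/(u - 7) + C


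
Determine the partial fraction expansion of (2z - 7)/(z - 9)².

(2z - 7) = P(z - 9) + Q. At z = 9: Q = 2·9 - 7 = 11. Coeff of z: P = 2
Result: 2/(z - 9) + 11/(z - 9)²


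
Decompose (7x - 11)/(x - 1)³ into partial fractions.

(7x - 11) = A(x - 1)² + B(x - 1) + C. At x = 1: C = 7·1 - 11 = -4. Coefficients: A = 0, B = 7
Result: 7/(x - 1)² - 4/(x - 1)³


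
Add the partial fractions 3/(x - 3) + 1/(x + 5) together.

Common denominator (x - 3)(x + 5). Numerator: 3(x + 5) + 1(x - 3) = (3x + 15) + (x - 3) = 4x + 12
Result: (4x + 12)/[(x - 3)(x + 5)]


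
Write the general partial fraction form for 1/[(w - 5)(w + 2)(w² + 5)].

Two linear + quadratic: P/(w - 5) + Q/(w + 2) + (Rw + S)/(w² + 5)


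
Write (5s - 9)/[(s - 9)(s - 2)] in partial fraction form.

At s=9: A = (5·9 - 9)/(9 - 2) = 36/7. At s=2: B = (5·2 - 9)/(2 - 9) = -1/7
Result: (36/7)/(s - 9) - (1/7)/(s - 2)


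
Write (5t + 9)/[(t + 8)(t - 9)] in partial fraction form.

At t=-8: A = (5·(-8) + 9)/(-8 - 9) = 31/17. At t=9: B = (5·9 + 9)/(9 + 8) = 54/17
Result: (31/17)/(t + 8) + (54/17)/(t - 9)


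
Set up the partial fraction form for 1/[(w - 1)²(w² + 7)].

Repeated linear + quadratic: A/(w - 1) + B/(w - 1)² + (Cw + D)/(w² + 7)


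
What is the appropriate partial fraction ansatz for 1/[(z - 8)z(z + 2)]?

Three distinct linear factors: A/(z - 8) + B/z + C/(z + 2)


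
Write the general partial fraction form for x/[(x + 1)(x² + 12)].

Linear + irreducible quadratic: A/(x + 1) + (Bx + C)/(x² + 12)


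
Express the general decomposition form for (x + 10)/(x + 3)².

Repeated linear factor: A/(x + 3) + B/(x + 3)²


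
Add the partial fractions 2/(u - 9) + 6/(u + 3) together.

Common denominator (u - 9)(u + 3). Numerator: 2(u + 3) + 6(u - 9) = (2u + 6) + (6u - 54) = 8u - 48
Result: (8u - 48)/[(u - 9)(u + 3)]


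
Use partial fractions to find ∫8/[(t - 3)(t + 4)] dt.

Decompose: 8/[(t - 3)(t + 4)] = (8/7)/(t - 3) - (8/7)/(t + 4). Integrate each term: (8/7) ln|(t - 3)| - (8/7) ln|(t + 4)| + C


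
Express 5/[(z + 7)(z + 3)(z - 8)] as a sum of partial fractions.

Using cover-up method: A = 1/12, B = -5/44, C = 1/33
Result: (1/12)/(z + 7) - (5/44)/(z + 3) + (1/33)/(z - 8)


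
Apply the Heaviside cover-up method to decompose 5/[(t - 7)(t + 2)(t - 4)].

Cover (t - 7), t=7: α = 5/[(7 + 2)(7 - 4)] = 5/27. Cover (t + 2), t=-2: β = 5/[(-2 - 7)(-2 - 4)] = 5/54. Cover (t - 4), t=4: γ = 5/[(4 - 7)(4 + 2)] = -5/18.
Result: (5/27)/(t - 7) + (5/54)/(t + 2) - (5/18)/(t - 4)


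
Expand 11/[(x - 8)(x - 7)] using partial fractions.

11/(x - 8)(x - 7) = A/(x - 8) + B/(x - 7). A = 11/(8 - 7) = 11, B = 11/(7 - 8) = -11
Result: 11/(x - 8) - 11/(x - 7)


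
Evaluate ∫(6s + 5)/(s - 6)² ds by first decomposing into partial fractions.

Decompose: A = 6, B = 6·6 + 5 = 41, so (6s + 5)/(s - 6)² = 6/(s - 6) + 41/(s - 6)². Integrate: ∫ A/(s - 6) ds = 6 ln|(s - 6)|; ∫ B/(s - 6)² ds = -41/(s - 6). Sum: 6 ln|(s - 6)| - 41/(s - 6) + C


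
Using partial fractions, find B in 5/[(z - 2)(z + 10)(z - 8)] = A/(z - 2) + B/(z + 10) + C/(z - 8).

Cover-up at z = -10: B = 5/[(-10 - 2)(-10 - 8)] = 5/[(-12)(-18)] = 5/216


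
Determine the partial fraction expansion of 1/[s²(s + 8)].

Cover-up at s=-8: R = 1/(-8 - 0)² = 1/64. Cover-up at s=0: Q = 1/(0 + 8) = 1/8. Comparing s² coeff: P = -R = -1/64
Result: (-1/64)/s + (1/8)/s² + (1/64)/(s + 8)


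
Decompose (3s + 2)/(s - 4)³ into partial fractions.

(3s + 2) = α(s - 4)² + β(s - 4) + γ. At s = 4: γ = 3·4 + 2 = 14. Coefficients: α = 0, β = 3
Result: 3/(s - 4)² + 14/(s - 4)³


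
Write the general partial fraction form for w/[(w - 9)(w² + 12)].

Linear + irreducible quadratic: P/(w - 9) + (Qw + R)/(w² + 12)


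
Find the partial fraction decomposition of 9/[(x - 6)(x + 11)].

9/(x - 6)(x + 11) = P/(x - 6) + Q/(x + 11). P = 9/(6 + 11) = 9/17, Q = 9/(-11 - 6) = -9/17
Result: (9/17)/(x - 6) - (9/17)/(x + 11)


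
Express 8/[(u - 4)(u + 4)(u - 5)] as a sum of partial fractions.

Using cover-up method: P = -1, Q = 1/9, R = 8/9
Result: -1/(u - 4) + (1/9)/(u + 4) + (8/9)/(u - 5)


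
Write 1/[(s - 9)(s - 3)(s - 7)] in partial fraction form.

Using cover-up method: A = 1/12, B = 1/24, C = -1/8
Result: (1/12)/(s - 9) + (1/24)/(s - 3) - (1/8)/(s - 7)


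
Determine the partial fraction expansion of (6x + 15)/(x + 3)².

(6x + 15) = P(x + 3) + Q. At x = -3: Q = 6·(-3) + 15 = -3. Coeff of x: P = 6
Result: 6/(x + 3) - 3/(x + 3)²


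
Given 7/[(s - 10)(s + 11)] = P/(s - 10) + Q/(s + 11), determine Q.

Cover-up at s = -11: Q = 7/(-11 - 10) = -7/21 = -1/3


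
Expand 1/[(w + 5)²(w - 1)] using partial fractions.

Cover-up at w=1: R = 1/(1 + 5)² = 1/36. Cover-up at w=-5: Q = 1/(-5 - 1) = -1/6. Comparing w² coeff: P = -R = -1/36
Result: (-1/36)/(w + 5) - (1/6)/(w + 5)² + (1/36)/(w - 1)


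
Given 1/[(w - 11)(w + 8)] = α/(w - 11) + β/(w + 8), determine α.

Cover-up at w = 11: α = 1/(11 + 8) = 1/19


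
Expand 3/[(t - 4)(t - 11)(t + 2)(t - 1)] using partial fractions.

Using Heaviside cover-up: (-1/42)/(t - 4) + (3/910)/(t - 11) - (1/78)/(t + 2) + (1/30)/(t - 1)


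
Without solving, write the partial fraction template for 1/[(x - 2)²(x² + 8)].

Repeated linear + quadratic: α/(x - 2) + β/(x - 2)² + (γx + δ)/(x² + 8)


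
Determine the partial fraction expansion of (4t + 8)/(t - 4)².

(4t + 8) = α(t - 4) + β. At t = 4: β = 4·4 + 8 = 24. Coeff of t: α = 4
Result: 4/(t - 4) + 24/(t - 4)²


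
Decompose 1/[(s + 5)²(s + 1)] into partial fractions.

Cover-up at s=-1: γ = 1/(-1 + 5)² = 1/16. Cover-up at s=-5: β = 1/(-5 + 1) = -1/4. Comparing s² coeff: α = -γ = -1/16
Result: (-1/16)/(s + 5) - (1/4)/(s + 5)² + (1/16)/(s + 1)


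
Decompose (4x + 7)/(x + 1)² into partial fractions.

(4x + 7) = P(x + 1) + Q. At x = -1: Q = 4·(-1) + 7 = 3. Coeff of x: P = 4
Result: 4/(x + 1) + 3/(x + 1)²


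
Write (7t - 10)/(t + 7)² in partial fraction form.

(7t - 10) = P(t + 7) + Q. At t = -7: Q = 7·(-7) - 10 = -59. Coeff of t: P = 7
Result: 7/(t + 7) - 59/(t + 7)²


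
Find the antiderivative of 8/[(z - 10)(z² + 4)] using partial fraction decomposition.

Cover-up at z=10: α = 8/(10²+4) = 1/13. Coeff matching: β = -1/13, γ = -10/13. Decomposition: (1/13)/(z - 10) - ((1/13)z + 10/13)/(z² + 4). Integrate: linear → ln, quadratic → (1/2)ln + arctan: (1/13) ln|(z - 10)| - (1/26) ln(z² + 4) - (5/13) arctan(z/2) + C


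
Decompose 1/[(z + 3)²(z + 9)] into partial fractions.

Cover-up at z=-9: R = 1/(-9 + 3)² = 1/36. Cover-up at z=-3: Q = 1/(-3 + 9) = 1/6. Comparing z² coeff: P = -R = -1/36
Result: (-1/36)/(z + 3) + (1/6)/(z + 3)² + (1/36)/(z + 9)


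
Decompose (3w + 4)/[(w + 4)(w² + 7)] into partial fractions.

At w=-4: α = (3·(-4) + 4)/((-4)² + 7) = -8/23. β = -α = 8/23, γ = 3 - (-4)·α = 37/23
Result: (-8/23)/(w + 4) + ((8/23)w + 37/23)/(w² + 7)


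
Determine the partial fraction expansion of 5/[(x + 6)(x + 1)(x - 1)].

Using cover-up method: α = 1/7, β = -1/2, γ = 5/14
Result: (1/7)/(x + 6) - (1/2)/(x + 1) + (5/14)/(x - 1)


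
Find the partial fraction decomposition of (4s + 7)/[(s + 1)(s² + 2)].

At s=-1: A = (4·(-1) + 7)/((-1)² + 2) = 1. B = -A = -1, C = 4 - (-1)·A = 5
Result: 1/(s + 1) - (s - 5)/(s² + 2)


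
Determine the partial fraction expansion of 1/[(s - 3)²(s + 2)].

Cover-up at s=-2: γ = 1/(-2 - 3)² = 1/25. Cover-up at s=3: β = 1/(3 + 2) = 1/5. Comparing s² coeff: α = -γ = -1/25
Result: (-1/25)/(s - 3) + (1/5)/(s - 3)² + (1/25)/(s + 2)


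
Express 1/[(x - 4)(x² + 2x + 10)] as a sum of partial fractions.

Cover-up at x = 4: P = 1/(4² + 2·4 + 10) = 1/34. Then Q = -P = -1/34, R = -P·(2 + 4) = -3/17
Result: (1/34)/(x - 4) - ((1/34)x + 3/17)/(x² + 2x + 10)


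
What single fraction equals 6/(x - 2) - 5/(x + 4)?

Common denominator (x - 2)(x + 4). Numerator: 6(x + 4) - 5(x - 2) = (6x + 24) - (5x - 10) = x + 34
Result: (x + 34)/[(x - 2)(x + 4)]


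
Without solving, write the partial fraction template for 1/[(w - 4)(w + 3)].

Distinct linear factors: α/(w - 4) + β/(w + 3)


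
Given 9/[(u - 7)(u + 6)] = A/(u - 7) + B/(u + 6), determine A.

Cover-up at u = 7: A = 9/(7 + 6) = 9/13


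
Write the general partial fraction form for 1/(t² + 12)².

Repeated quadratic factor: (Pt + Q)/(t² + 12) + (Rt + S)/(t² + 12)²


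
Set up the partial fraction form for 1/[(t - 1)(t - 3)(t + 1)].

Three distinct linear factors: α/(t - 1) + β/(t - 3) + γ/(t + 1)


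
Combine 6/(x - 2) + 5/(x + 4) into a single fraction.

Common denominator (x - 2)(x + 4). Numerator: 6(x + 4) + 5(x - 2) = (6x + 24) + (5x - 10) = 11x + 14
Result: (11x + 14)/[(x - 2)(x + 4)]


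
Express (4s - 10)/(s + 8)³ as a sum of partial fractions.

(4s - 10) = P(s + 8)² + Q(s + 8) + R. At s = -8: R = 4·(-8) - 10 = -42. Coefficients: P = 0, Q = 4
Result: 4/(s + 8)² - 42/(s + 8)³


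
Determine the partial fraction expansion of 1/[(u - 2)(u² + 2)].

Cover-up at u = 2: α = 1/(2² + 2) = 1/6. Then β = -α = -1/6, γ = -α·(0 + 2) = -1/3
Result: (1/6)/(u - 2) - ((1/6)u + 1/3)/(u² + 2)


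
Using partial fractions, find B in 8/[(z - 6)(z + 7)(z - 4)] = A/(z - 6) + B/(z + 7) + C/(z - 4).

Cover-up at z = -7: B = 8/[(-7 - 6)(-7 - 4)] = 8/[(-13)(-11)] = 8/143


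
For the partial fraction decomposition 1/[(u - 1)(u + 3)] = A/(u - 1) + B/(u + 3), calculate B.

Cover-up at u = -3: B = 1/(-3 - 1) = -1/4


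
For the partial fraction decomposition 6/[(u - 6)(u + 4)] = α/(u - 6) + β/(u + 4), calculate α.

Cover-up at u = 6: α = 6/(6 + 4) = 6/10 = 3/5


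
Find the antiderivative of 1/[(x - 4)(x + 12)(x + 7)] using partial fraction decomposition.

Cover-up: P = 1/176, Q = 1/80, R = -1/55. Decomposition: (1/176)/(x - 4) + (1/80)/(x + 12) - (1/55)/(x + 7). Integrate each term: (1/176) ln|(x - 4)| + (1/80) ln|(x + 12)| - (1/55) ln|(x + 7)| + C


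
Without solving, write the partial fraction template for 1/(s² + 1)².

Repeated quadratic factor: (αs + β)/(s² + 1) + (γs + δ)/(s² + 1)²


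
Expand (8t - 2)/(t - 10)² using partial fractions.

(8t - 2) = P(t - 10) + Q. At t = 10: Q = 8·10 - 2 = 78. Coeff of t: P = 8
Result: 8/(t - 10) + 78/(t - 10)²


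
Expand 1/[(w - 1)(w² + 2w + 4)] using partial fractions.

Cover-up at w = 1: α = 1/(1² + 2·1 + 4) = 1/7. Then β = -α = -1/7, γ = -α·(2 + 1) = -3/7
Result: (1/7)/(w - 1) - ((1/7)w + 3/7)/(w² + 2w + 4)


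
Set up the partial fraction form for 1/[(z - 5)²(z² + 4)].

Repeated linear + quadratic: α/(z - 5) + β/(z - 5)² + (γz + δ)/(z² + 4)


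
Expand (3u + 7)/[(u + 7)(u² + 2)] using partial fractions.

At u=-7: A = (3·(-7) + 7)/((-7)² + 2) = -14/51. B = -A = 14/51, C = 3 - (-7)·A = 55/51
Result: (-14/51)/(u + 7) + ((14/51)u + 55/51)/(u² + 2)


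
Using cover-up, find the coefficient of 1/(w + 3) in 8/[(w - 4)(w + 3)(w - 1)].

Cover (w + 3), set w=-3: 8/[(-3 - 4)(-3 - 1)] = 2/7


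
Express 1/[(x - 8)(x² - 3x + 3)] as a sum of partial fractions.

Cover-up at x = 8: α = 1/(8² - 3·8 + 3) = 1/43. Then β = -α = -1/43, γ = -α·(-3 + 8) = -5/43
Result: (1/43)/(x - 8) - ((1/43)x + 5/43)/(x² - 3x + 3)


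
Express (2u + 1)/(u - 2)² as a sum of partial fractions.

(2u + 1) = α(u - 2) + β. At u = 2: β = 2·2 + 1 = 5. Coeff of u: α = 2
Result: 2/(u - 2) + 5/(u - 2)²


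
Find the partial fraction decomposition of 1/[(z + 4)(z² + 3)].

Cover-up at z = -4: α = 1/((-4)² + 3) = 1/19. Then β = -α = -1/19, γ = -α·(0 - 4) = 4/19
Result: (1/19)/(z + 4) - ((1/19)z - 4/19)/(z² + 3)


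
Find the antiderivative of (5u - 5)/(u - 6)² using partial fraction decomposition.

Decompose: α = 5, β = 5·6 - 5 = 25, so (5u - 5)/(u - 6)² = 5/(u - 6) + 25/(u - 6)². Integrate: ∫ α/(u - 6) du = 5 ln|(u - 6)|; ∫ β/(u - 6)² du = -25/(u - 6). Sum: 5 ln|(u - 6)| - 25/(u - 6) + C


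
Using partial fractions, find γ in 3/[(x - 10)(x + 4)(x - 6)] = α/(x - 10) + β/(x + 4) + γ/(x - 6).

Cover-up at x = 6: γ = 3/[(6 - 10)(6 + 4)] = 3/[(-4)(10)] = -3/40


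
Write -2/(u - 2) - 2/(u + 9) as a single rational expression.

Common denominator (u - 2)(u + 9). Numerator: -2(u + 9) - 2(u - 2) = (-2u - 18) - (2u - 4) = -4u - 14
Result: (-4u - 14)/[(u - 2)(u + 9)]


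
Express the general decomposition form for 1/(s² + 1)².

Repeated quadratic factor: (As + B)/(s² + 1) + (Cs + D)/(s² + 1)²


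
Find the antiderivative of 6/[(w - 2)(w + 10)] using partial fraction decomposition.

Decompose: 6/[(w - 2)(w + 10)] = (1/2)/(w - 2) - (1/2)/(w + 10). Integrate each term: (1/2) ln|(w - 2)| - (1/2) ln|(w + 10)| + C


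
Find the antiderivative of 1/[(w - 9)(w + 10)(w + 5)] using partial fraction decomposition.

Cover-up: P = 1/266, Q = 1/95, R = -1/70. Decomposition: (1/266)/(w - 9) + (1/95)/(w + 10) - (1/70)/(w + 5). Integrate each term: (1/266) ln|(w - 9)| + (1/95) ln|(w + 10)| - (1/70) ln|(w + 5)| + C


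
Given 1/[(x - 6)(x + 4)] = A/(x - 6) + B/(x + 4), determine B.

Cover-up at x = -4: B = 1/(-4 - 6) = -1/10


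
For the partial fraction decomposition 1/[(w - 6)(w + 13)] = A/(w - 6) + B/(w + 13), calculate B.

Cover-up at w = -13: B = 1/(-13 - 6) = -1/19


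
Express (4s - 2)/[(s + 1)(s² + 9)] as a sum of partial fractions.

At s=-1: P = (4·(-1) - 2)/((-1)² + 9) = -3/5. Q = -P = 3/5, R = 4 - (-1)·P = 17/5
Result: (-3/5)/(s + 1) + ((3/5)s + 17/5)/(s² + 9)


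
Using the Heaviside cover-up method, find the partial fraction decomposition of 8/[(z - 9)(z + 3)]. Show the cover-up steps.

Cover (z - 9): set z=9, get α = 8/(9 + 3) = 2/3. Cover (z + 3): set z=-3, get β = 8/(-3 - 9) = -2/3.
Result: (2/3)/(z - 9) - (2/3)/(z + 3)


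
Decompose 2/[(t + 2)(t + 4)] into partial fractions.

2/(t + 2)(t + 4) = P/(t + 2) + Q/(t + 4). P = 2/(-2 + 4) = 1, Q = 2/(-4 + 2) = -1
Result: 1/(t + 2) - 1/(t + 4)


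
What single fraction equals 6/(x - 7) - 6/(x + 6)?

Common denominator (x - 7)(x + 6). Numerator: 6(x + 6) - 6(x - 7) = (6x + 36) - (6x - 42) = 78
Result: (78)/[(x - 7)(x + 6)]


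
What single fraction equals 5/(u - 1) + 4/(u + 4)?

Common denominator (u - 1)(u + 4). Numerator: 5(u + 4) + 4(u - 1) = (5u + 20) + (4u - 4) = 9u + 16
Result: (9u + 16)/[(u - 1)(u + 4)]


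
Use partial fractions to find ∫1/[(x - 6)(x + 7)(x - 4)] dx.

Cover-up: A = 1/26, B = 1/143, C = -1/22. Decomposition: (1/26)/(x - 6) + (1/143)/(x + 7) - (1/22)/(x - 4). Integrate each term: (1/26) ln|(x - 6)| + (1/143) ln|(x + 7)| - (1/22) ln|(x - 4)| + C


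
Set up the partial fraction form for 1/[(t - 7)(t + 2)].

Distinct linear factors: A/(t - 7) + B/(t + 2)


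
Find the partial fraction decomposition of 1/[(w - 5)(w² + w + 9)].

Cover-up at w = 5: α = 1/(5² + 1·5 + 9) = 1/39. Then β = -α = -1/39, γ = -α·(1 + 5) = -2/13
Result: (1/39)/(w - 5) - ((1/39)w + 2/13)/(w² + w + 9)


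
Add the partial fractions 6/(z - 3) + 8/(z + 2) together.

Common denominator (z - 3)(z + 2). Numerator: 6(z + 2) + 8(z - 3) = (6z + 12) + (8z - 24) = 14z - 12
Result: (14z - 12)/[(z - 3)(z + 2)]


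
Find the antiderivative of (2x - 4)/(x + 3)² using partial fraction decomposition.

Decompose: A = 2, B = 2·(-3) - 4 = -10, so (2x - 4)/(x + 3)² = 2/(x + 3) - 10/(x + 3)². Integrate: ∫ A/(x + 3) dx = 2 ln|(x + 3)|; ∫ B/(x + 3)² dx = 10/(x + 3). Sum: 2 ln|(x + 3)| + 10/(x + 3) + C


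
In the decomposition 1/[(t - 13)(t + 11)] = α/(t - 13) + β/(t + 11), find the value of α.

Cover-up at t = 13: α = 1/(13 + 11) = 1/24


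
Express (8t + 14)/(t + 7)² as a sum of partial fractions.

(8t + 14) = α(t + 7) + β. At t = -7: β = 8·(-7) + 14 = -42. Coeff of t: α = 8
Result: 8/(t + 7) - 42/(t + 7)²


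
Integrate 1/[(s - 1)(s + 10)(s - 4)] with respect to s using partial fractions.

Cover-up: A = -1/33, B = 1/154, C = 1/42. Decomposition: (-1/33)/(s - 1) + (1/154)/(s + 10) + (1/42)/(s - 4). Integrate each term: (-1/33) ln|(s - 1)| + (1/154) ln|(s + 10)| + (1/42) ln|(s - 4)| + C


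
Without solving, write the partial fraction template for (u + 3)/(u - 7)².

Repeated linear factor: A/(u - 7) + B/(u - 7)²


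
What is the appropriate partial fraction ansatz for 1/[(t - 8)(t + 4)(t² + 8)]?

Two linear + quadratic: A/(t - 8) + B/(t + 4) + (Ct + D)/(t² + 8)


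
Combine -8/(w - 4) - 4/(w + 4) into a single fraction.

Common denominator (w - 4)(w + 4). Numerator: -8(w + 4) - 4(w - 4) = (-8w - 32) - (4w - 16) = -12w - 16
Result: (-12w - 16)/[(w - 4)(w + 4)]


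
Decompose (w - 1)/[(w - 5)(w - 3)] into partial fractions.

At w=5: A = (1·5 - 1)/(5 - 3) = 2. At w=3: B = (1·3 - 1)/(3 - 5) = -1
Result: 2/(w - 5) - 1/(w - 3)


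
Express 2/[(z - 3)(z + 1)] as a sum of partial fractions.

2/(z - 3)(z + 1) = P/(z - 3) + Q/(z + 1). P = 2/(3 + 1) = 1/2, Q = 2/(-1 - 3) = -1/2
Result: (1/2)/(z - 3) - (1/2)/(z + 1)


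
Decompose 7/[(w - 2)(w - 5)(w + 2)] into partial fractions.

Using cover-up method: α = -7/12, β = 1/3, γ = 1/4
Result: (-7/12)/(w - 2) + (1/3)/(w - 5) + (1/4)/(w + 2)


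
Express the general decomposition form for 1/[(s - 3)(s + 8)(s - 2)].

Three distinct linear factors: P/(s - 3) + Q/(s + 8) + R/(s - 2)


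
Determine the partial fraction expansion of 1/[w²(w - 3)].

Cover-up at w=3: C = 1/(3 - 0)² = 1/9. Cover-up at w=0: B = 1/(0 - 3) = -1/3. Comparing w² coeff: A = -C = -1/9
Result: (-1/9)/w - (1/3)/w² + (1/9)/(w - 3)


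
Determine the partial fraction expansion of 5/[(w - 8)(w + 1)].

5/(w - 8)(w + 1) = A/(w - 8) + B/(w + 1). A = 5/(8 + 1) = 5/9, B = 5/(-1 - 8) = -5/9
Result: (5/9)/(w - 8) - (5/9)/(w + 1)


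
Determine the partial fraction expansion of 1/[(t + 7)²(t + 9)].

Cover-up at t=-9: γ = 1/(-9 + 7)² = 1/4. Cover-up at t=-7: β = 1/(-7 + 9) = 1/2. Comparing t² coeff: α = -γ = -1/4
Result: (-1/4)/(t + 7) + (1/2)/(t + 7)² + (1/4)/(t + 9)


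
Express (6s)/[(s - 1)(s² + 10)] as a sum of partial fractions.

At s=1: A = (6·1 + 0)/(1² + 10) = 6/11. B = -A = -6/11, C = 6 - 1·A = 60/11
Result: (6/11)/(s - 1) - ((6/11)s - 60/11)/(s² + 10)


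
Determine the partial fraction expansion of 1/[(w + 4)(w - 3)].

1/(w + 4)(w - 3) = P/(w + 4) + Q/(w - 3). P = 1/(-4 - 3) = -1/7, Q = 1/(3 + 4) = 1/7
Result: (-1/7)/(w + 4) + (1/7)/(w - 3)


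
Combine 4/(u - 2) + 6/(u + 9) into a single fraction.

Common denominator (u - 2)(u + 9). Numerator: 4(u + 9) + 6(u - 2) = (4u + 36) + (6u - 12) = 10u + 24
Result: (10u + 24)/[(u - 2)(u + 9)]


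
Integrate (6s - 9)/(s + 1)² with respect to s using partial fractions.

Decompose: α = 6, β = 6·(-1) - 9 = -15, so (6s - 9)/(s + 1)² = 6/(s + 1) - 15/(s + 1)². Integrate: ∫ α/(s + 1) ds = 6 ln|(s + 1)|; ∫ β/(s + 1)² ds = 15/(s + 1). Sum: 6 ln|(s + 1)| + 15/(s + 1) + C


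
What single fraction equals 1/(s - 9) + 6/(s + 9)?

Common denominator (s - 9)(s + 9). Numerator: 1(s + 9) + 6(s - 9) = (s + 9) + (6s - 54) = 7s - 45
Result: (7s - 45)/[(s - 9)(s + 9)]


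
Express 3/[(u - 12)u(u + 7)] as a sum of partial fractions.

Using cover-up method: A = 1/76, B = -1/28, C = 3/133
Result: (1/76)/(u - 12) - (1/28)/u + (3/133)/(u + 7)


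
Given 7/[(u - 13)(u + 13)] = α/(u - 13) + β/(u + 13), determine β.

Cover-up at u = -13: β = 7/(-13 - 13) = -7/26


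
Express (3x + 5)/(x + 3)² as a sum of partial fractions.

(3x + 5) = A(x + 3) + B. At x = -3: B = 3·(-3) + 5 = -4. Coeff of x: A = 3
Result: 3/(x + 3) - 4/(x + 3)²


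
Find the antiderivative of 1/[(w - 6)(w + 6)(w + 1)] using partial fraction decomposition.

Cover-up: A = 1/84, B = 1/60, C = -1/35. Decomposition: (1/84)/(w - 6) + (1/60)/(w + 6) - (1/35)/(w + 1). Integrate each term: (1/84) ln|(w - 6)| + (1/60) ln|(w + 6)| - (1/35) ln|(w + 1)| + C


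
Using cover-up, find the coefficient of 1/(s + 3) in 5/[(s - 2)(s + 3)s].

Cover (s + 3), set s=-3: 5/[(-3 - 2)(-3 - 0)] = 1/3


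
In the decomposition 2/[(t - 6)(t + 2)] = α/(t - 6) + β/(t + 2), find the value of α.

Cover-up at t = 6: α = 2/(6 + 2) = 2/8 = 1/4


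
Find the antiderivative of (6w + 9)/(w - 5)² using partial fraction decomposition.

Decompose: P = 6, Q = 6·5 + 9 = 39, so (6w + 9)/(w - 5)² = 6/(w - 5) + 39/(w - 5)². Integrate: ∫ P/(w - 5) dw = 6 ln|(w - 5)|; ∫ Q/(w - 5)² dw = -39/(w - 5). Sum: 6 ln|(w - 5)| - 39/(w - 5) + C


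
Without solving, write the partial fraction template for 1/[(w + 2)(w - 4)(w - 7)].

Three distinct linear factors: α/(w + 2) + β/(w - 4) + γ/(w - 7)


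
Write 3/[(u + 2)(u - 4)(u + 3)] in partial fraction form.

Using cover-up method: A = -1/2, B = 1/14, C = 3/7
Result: (-1/2)/(u + 2) + (1/14)/(u - 4) + (3/7)/(u + 3)


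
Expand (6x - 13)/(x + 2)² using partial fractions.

(6x - 13) = P(x + 2) + Q. At x = -2: Q = 6·(-2) - 13 = -25. Coeff of x: P = 6
Result: 6/(x + 2) - 25/(x + 2)²


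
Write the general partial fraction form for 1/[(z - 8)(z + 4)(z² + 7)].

Two linear + quadratic: A/(z - 8) + B/(z + 4) + (Cz + D)/(z² + 7)


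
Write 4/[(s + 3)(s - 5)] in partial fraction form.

4/(s + 3)(s - 5) = P/(s + 3) + Q/(s - 5). P = 4/(-3 - 5) = -1/2, Q = 4/(5 + 3) = 1/2
Result: (-1/2)/(s + 3) + (1/2)/(s - 5)


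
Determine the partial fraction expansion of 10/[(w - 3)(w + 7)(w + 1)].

Using cover-up method: α = 1/4, β = 1/6, γ = -5/12
Result: (1/4)/(w - 3) + (1/6)/(w + 7) - (5/12)/(w + 1)


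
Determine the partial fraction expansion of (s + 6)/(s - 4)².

(s + 6) = α(s - 4) + β. At s = 4: β = 1·4 + 6 = 10. Coeff of s: α = 1
Result: 1/(s - 4) + 10/(s - 4)²


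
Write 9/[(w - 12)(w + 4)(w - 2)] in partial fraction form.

Using cover-up method: P = 9/160, Q = 3/32, R = -3/20
Result: (9/160)/(w - 12) + (3/32)/(w + 4) - (3/20)/(w - 2)


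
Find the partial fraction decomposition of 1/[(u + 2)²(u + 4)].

Cover-up at u=-4: C = 1/(-4 + 2)² = 1/4. Cover-up at u=-2: B = 1/(-2 + 4) = 1/2. Comparing u² coeff: A = -C = -1/4
Result: (-1/4)/(u + 2) + (1/2)/(u + 2)² + (1/4)/(u + 4)


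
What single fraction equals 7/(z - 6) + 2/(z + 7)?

Common denominator (z - 6)(z + 7). Numerator: 7(z + 7) + 2(z - 6) = (7z + 49) + (2z - 12) = 9z + 37
Result: (9z + 37)/[(z - 6)(z + 7)]


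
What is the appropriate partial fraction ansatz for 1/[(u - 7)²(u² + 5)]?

Repeated linear + quadratic: A/(u - 7) + B/(u - 7)² + (Cu + D)/(u² + 5)


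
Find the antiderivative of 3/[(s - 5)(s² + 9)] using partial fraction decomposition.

Cover-up at s=5: P = 3/(5²+9) = 3/34. Coeff matching: Q = -3/34, R = -15/34. Decomposition: (3/34)/(s - 5) - ((3/34)s + 15/34)/(s² + 9). Integrate: linear → ln, quadratic → (1/2)ln + arctan: (3/34) ln|(s - 5)| - (3/68) ln(s² + 9) - (5/34) arctan(s/3) + C


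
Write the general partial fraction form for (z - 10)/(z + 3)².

Repeated linear factor: α/(z + 3) + β/(z + 3)²


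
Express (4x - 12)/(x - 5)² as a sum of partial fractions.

(4x - 12) = A(x - 5) + B. At x = 5: B = 4·5 - 12 = 8. Coeff of x: A = 4
Result: 4/(x - 5) + 8/(x - 5)²


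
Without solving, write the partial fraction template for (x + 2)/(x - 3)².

Repeated linear factor: P/(x - 3) + Q/(x - 3)²


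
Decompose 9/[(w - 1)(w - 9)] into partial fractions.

9/(w - 1)(w - 9) = α/(w - 1) + β/(w - 9). α = 9/(1 - 9) = -9/8, β = 9/(9 - 1) = 9/8
Result: (-9/8)/(w - 1) + (9/8)/(w - 9)


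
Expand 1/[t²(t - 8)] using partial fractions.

Cover-up at t=8: C = 1/(8 - 0)² = 1/64. Cover-up at t=0: B = 1/(0 - 8) = -1/8. Comparing t² coeff: A = -C = -1/64
Result: (-1/64)/t - (1/8)/t² + (1/64)/(t - 8)


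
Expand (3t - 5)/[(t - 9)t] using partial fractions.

At t=9: α = (3·9 - 5)/(9 - 0) = 22/9. At t=0: β = (3·0 - 5)/(0 - 9) = 5/9
Result: (22/9)/(t - 9) + (5/9)/t


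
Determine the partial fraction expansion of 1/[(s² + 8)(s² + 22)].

Coefficient matching gives α = γ = 0, β = 1/(22-8) = 1/14, δ = -β = -1/14
Result: (1/14)/(s² + 8) - (1/14)/(s² + 22)


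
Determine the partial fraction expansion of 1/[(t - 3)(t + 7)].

1/(t - 3)(t + 7) = α/(t - 3) + β/(t + 7). α = 1/(3 + 7) = 1/10, β = 1/(-7 - 3) = -1/10
Result: (1/10)/(t - 3) - (1/10)/(t + 7)


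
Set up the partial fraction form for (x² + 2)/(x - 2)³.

Repeated linear factor (power 3): α/(x - 2) + β/(x - 2)² + γ/(x - 2)³


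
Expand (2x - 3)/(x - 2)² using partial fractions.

(2x - 3) = A(x - 2) + B. At x = 2: B = 2·2 - 3 = 1. Coeff of x: A = 2
Result: 2/(x - 2) + 1/(x - 2)²


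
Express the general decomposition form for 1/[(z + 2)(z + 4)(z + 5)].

Three distinct linear factors: A/(z + 2) + B/(z + 4) + C/(z + 5)


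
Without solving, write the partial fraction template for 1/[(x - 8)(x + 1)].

Distinct linear factors: P/(x - 8) + Q/(x + 1)


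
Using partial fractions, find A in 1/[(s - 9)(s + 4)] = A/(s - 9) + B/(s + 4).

Cover-up at s = 9: A = 1/(9 + 4) = 1/13


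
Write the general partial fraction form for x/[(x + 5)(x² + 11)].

Linear + irreducible quadratic: A/(x + 5) + (Bx + C)/(x² + 11)


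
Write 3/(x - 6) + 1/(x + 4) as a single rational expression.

Common denominator (x - 6)(x + 4). Numerator: 3(x + 4) + 1(x - 6) = (3x + 12) + (x - 6) = 4x + 6
Result: (4x + 6)/[(x - 6)(x + 4)]


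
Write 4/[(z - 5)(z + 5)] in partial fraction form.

4/(z - 5)(z + 5) = P/(z - 5) + Q/(z + 5). P = 4/(5 + 5) = 2/5, Q = 4/(-5 - 5) = -2/5
Result: (2/5)/(z - 5) - (2/5)/(z + 5)
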